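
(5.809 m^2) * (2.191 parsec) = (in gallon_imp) 8.639e+19. Check: 5.809 m^2 is already in m^2. 1 parsec = 3.0856776e+16 m, so 2.191 parsec = 2.191 * 3.0856776e+16 = 6.7607196e+16 m. Combine: 5.809 m^2 * 6.7607196e+16 m = 3.927302e+17 m^3. 1 gallon_imp = 0.00454609 m^3, so 3.927302e+17 m^3 = 3.927302e+17 / 0.00454609 = 8.6388567e+19 gallon_imp ≈ 8.639e+19 gallon_imp (4 s.f.).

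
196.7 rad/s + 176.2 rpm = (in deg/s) 196.7 rad/s is already in rad/s. 1 rpm = 0.10471976 rad/s, so 176.2 rpm = 176.2 * 0.10471976 = 18.451621 rad/s. Sum: 196.7 + 18.451621 = 215.15162 rad/s. 1 deg/s = 0.017453293 rad/s, so 215.15162 rad/s = 215.15162 / 0.017453293 = 12327.28 deg/s ≈ 1.233e+04 deg/s (4 s.f.). Final answer: 1.233e+04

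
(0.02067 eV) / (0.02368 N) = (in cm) 1 eV = 1.6021766e-19 J, so 0.02067 eV = 0.02067 * 1.6021766e-19 = 3.3116991e-21 J. 0.02368 N is already in N. Combine: 3.3116991e-21 J / 0.02368 N = 1.3985216e-19 m. 1 cm = 0.01 m, so 1.3985216e-19 m = 1.3985216e-19 / 0.01 = 1.3985216e-17 cm ≈ 1.399e-17 cm (4 s.f.). Final answer: 1.399e-17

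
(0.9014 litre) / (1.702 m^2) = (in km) 5.296e-07. Check: 1 litre = 0.001 m^3, so 0.9014 litre = 0.9014 * 0.001 = 0.0009014 m^3. 1.702 m^2 is already in m^2. Combine: 0.0009014 m^3 / 1.702 m^2 = 0.00052961222 m. 1 km = 1000 m, so 0.00052961222 m = 0.00052961222 / 1000 = 5.2961222e-07 km ≈ 5.296e-07 km (4 s.f.).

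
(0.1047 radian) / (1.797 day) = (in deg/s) 3.864e-05. Check: 0.1047 radian = 0.1047 rad. 1 day = 86400 s, so 1.797 day = 1.797 * 86400 = 155260.8 s. Combine: 0.1047 rad / 155260.8 s = 6.7434922e-07 rad/s. 1 deg/s = 0.017453293 rad/s, so 6.7434922e-07 rad/s = 6.7434922e-07 / 0.017453293 = 3.8637364e-05 deg/s ≈ 3.864e-05 deg/s (4 s.f.).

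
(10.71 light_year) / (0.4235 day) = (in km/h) 9.969e+12. Check: 1 light_year = 9.4607305e+15 m, so 10.71 light_year = 10.71 * 9.4607305e+15 = 1.0132442e+17 m. 1 day = 86400 s, so 0.4235 day = 0.4235 * 86400 = 36590.4 s. Combine: 1.0132442e+17 m / 36590.4 s = 2.7691532e+12 m/s. 1 km/h = 0.27777778 m/s, so 2.7691532e+12 m/s = 2.7691532e+12 / 0.27777778 = 9.9689515e+12 km/h ≈ 9.969e+12 km/h (4 s.f.).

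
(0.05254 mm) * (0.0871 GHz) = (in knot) 8895. Check: 1 mm = 0.001 m, so 0.05254 mm = 0.05254 * 0.001 = 5.254e-05 m. 1 GHz = 1e+09 Hz, so 0.0871 GHz = 0.0871 * 1e+09 = 87100000 Hz. Combine: 5.254e-05 m * 87100000 Hz = 4576.234 m/s. 1 knot = 0.51444444 m/s, so 4576.234 m/s = 4576.234 / 0.51444444 = 8895.4873 knot ≈ 8895 knot (4 s.f.).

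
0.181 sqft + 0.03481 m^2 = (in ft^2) 0.5557. Check: 1 sqft = 0.09290304 m^2, so 0.181 sqft = 0.181 * 0.09290304 = 0.01681545 m^2. 0.03481 m^2 is already in m^2. Sum: 0.01681545 + 0.03481 = 0.05162545 m^2. 1 ft^2 = 0.09290304 m^2, so 0.05162545 m^2 = 0.05162545 / 0.09290304 = 0.55569172 ft^2 ≈ 0.5557 ft^2 (4 s.f.).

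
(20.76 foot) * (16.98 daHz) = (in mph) 2403. Check: 1 foot = 0.3048 m, so 20.76 foot = 20.76 * 0.3048 = 6.327648 m. 1 daHz = 10 Hz, so 16.98 daHz = 16.98 * 10 = 169.8 Hz. Combine: 6.327648 m * 169.8 Hz = 1074.4346 m/s. 1 mph = 0.44704 m/s, so 1074.4346 m/s = 1074.4346 / 0.44704 = 2403.4418 mph ≈ 2403 mph (4 s.f.).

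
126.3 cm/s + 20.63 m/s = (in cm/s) 2189. Check: 1 cm/s = 0.01 m/s, so 126.3 cm/s = 126.3 * 0.01 = 1.263 m/s. 20.63 m/s is already in m/s. Sum: 1.263 + 20.63 = 21.893 m/s. 1 cm/s = 0.01 m/s, so 21.893 m/s = 21.893 / 0.01 = 2189.3 cm/s ≈ 2189 cm/s (4 s.f.).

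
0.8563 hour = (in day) 1 hour = 3600 s, so 0.8563 hour = 0.8563 * 3600 = 3082.68 s. 1 day = 86400 s, so 3082.68 s = 3082.68 / 86400 = 0.035679167 day ≈ 0.03568 day (4 s.f.). Final answer: 0.03568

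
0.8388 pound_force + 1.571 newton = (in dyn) 1 pound_force = 4.4482216 N, so 0.8388 pound_force = 0.8388 * 4.4482216 = 3.7311683 N. 1.571 newton = 1.571 N. Sum: 3.7311683 + 1.571 = 5.3021683 N. 1 dyn = 1e-05 N, so 5.3021683 N = 5.3021683 / 1e-05 = 530216.83 dyn ≈ 5.302e+05 dyn (4 s.f.). Final answer: 5.302e+05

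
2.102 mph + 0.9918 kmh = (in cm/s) 121.5. Check: 1 mph = 0.44704 m/s, so 2.102 mph = 2.102 * 0.44704 = 0.93967808 m/s. 1 kmh = 0.27777778 m/s, so 0.9918 kmh = 0.9918 * 0.27777778 = 0.2755 m/s. Sum: 0.93967808 + 0.2755 = 1.2151781 m/s. 1 cm/s = 0.01 m/s, so 1.2151781 m/s = 1.2151781 / 0.01 = 121.51781 cm/s ≈ 121.5 cm/s (4 s.f.).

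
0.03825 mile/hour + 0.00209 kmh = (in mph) 0.03955. Check: 1 mile/hour = 0.44704 m/s, so 0.03825 mile/hour = 0.03825 * 0.44704 = 0.01709928 m/s. 1 kmh = 0.27777778 m/s, so 0.00209 kmh = 0.00209 * 0.27777778 = 0.00058055556 m/s. Sum: 0.01709928 + 0.00058055556 = 0.017679836 m/s. 1 mph = 0.44704 m/s, so 0.017679836 m/s = 0.017679836 / 0.44704 = 0.039548666 mph ≈ 0.03955 mph (4 s.f.).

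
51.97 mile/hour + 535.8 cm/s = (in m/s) 1 mile/hour = 0.44704 m/s, so 51.97 mile/hour = 51.97 * 0.44704 = 23.232669 m/s. 1 cm/s = 0.01 m/s, so 535.8 cm/s = 535.8 * 0.01 = 5.358 m/s. Sum: 23.232669 + 5.358 = 28.590669 m/s. Result: 28.590669 m/s ≈ 28.59 m/s (4 s.f.). Final answer: 28.59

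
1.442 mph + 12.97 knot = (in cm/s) 731.7. Check: 1 mph = 0.44704 m/s, so 1.442 mph = 1.442 * 0.44704 = 0.64463168 m/s. 1 knot = 0.51444444 m/s, so 12.97 knot = 12.97 * 0.51444444 = 6.6723444 m/s. Sum: 0.64463168 + 6.6723444 = 7.3169761 m/s. 1 cm/s = 0.01 m/s, so 7.3169761 m/s = 7.3169761 / 0.01 = 731.69761 cm/s ≈ 731.7 cm/s (4 s.f.).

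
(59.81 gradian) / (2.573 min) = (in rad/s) 1 gradian = 0.015707963 rad, so 59.81 gradian = 59.81 * 0.015707963 = 0.93949328 rad. 1 min = 60 s, so 2.573 min = 2.573 * 60 = 154.38 s. Combine: 0.93949328 rad / 154.38 s = 0.0060855893 rad/s. Result: 0.0060855893 rad/s ≈ 0.006086 rad/s (4 s.f.). Final answer: 0.006086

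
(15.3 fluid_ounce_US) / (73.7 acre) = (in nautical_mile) 8.192e-13. Check: 1 fluid_ounce_US = 2.957353e-05 m^3, so 15.3 fluid_ounce_US = 15.3 * 2.957353e-05 = 0.000452475 m^3. 1 acre = 4046.8564 m^2, so 73.7 acre = 73.7 * 4046.8564 = 298253.32 m^2. Combine: 0.000452475 m^3 / 298253.32 m^2 = 1.5170829e-09 m. 1 nautical_mile = 1852 m, so 1.5170829e-09 m = 1.5170829e-09 / 1852 = 8.1915922e-13 nautical_mile ≈ 8.192e-13 nautical_mile (4 s.f.).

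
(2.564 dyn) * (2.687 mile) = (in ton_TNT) 1 dyn = 1e-05 N, so 2.564 dyn = 2.564 * 1e-05 = 2.564e-05 N. 1 mile = 1609.344 m, so 2.687 mile = 2.687 * 1609.344 = 4324.3073 m. Combine: 2.564e-05 N * 4324.3073 m = 0.11087524 J. 1 ton_TNT = 4.184e+09 J, so 0.11087524 J = 0.11087524 / 4.184e+09 = 2.6499818e-11 ton_TNT ≈ 2.65e-11 ton_TNT (4 s.f.). Final answer: 2.65e-11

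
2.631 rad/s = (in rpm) 1 rpm = 0.10471976 rad/s, so 2.631 rad/s = 2.631 / 0.10471976 = 25.124199 rpm ≈ 25.12 rpm (4 s.f.). Final answer: 25.12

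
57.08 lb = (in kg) 25.89. Check: 1 lb = 0.45359237 kg, so 57.08 lb = 57.08 * 0.45359237 = 25.891052 kg. Result: 25.891052 kg ≈ 25.89 kg (4 s.f.).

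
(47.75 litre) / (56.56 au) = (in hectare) 5.643e-19. Check: 1 litre = 0.001 m^3, so 47.75 litre = 47.75 * 0.001 = 0.04775 m^3. 1 au = 1.4959787e+11 m, so 56.56 au = 56.56 * 1.4959787e+11 = 8.4612556e+12 m. Combine: 0.04775 m^3 / 8.4612556e+12 m = 5.6433705e-15 m^2. 1 hectare = 10000 m^2, so 5.6433705e-15 m^2 = 5.6433705e-15 / 10000 = 5.6433705e-19 hectare ≈ 5.643e-19 hectare (4 s.f.).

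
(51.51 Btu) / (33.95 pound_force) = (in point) 1.02e+06. Check: 1 Btu = 1055.0559 J, so 51.51 Btu = 51.51 * 1055.0559 = 54345.927 J. 1 pound_force = 4.4482216 N, so 33.95 pound_force = 33.95 * 4.4482216 = 151.01712 N. Combine: 54345.927 J / 151.01712 N = 359.86599 m. 1 point = 0.00035277778 m, so 359.86599 m = 359.86599 / 0.00035277778 = 1020092.6 point ≈ 1.02e+06 point (4 s.f.).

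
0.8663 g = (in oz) 1 g = 0.001 kg, so 0.8663 g = 0.8663 * 0.001 = 0.0008663 kg. 1 oz = 0.028349523 kg, so 0.0008663 kg = 0.0008663 / 0.028349523 = 0.030557833 oz ≈ 0.03056 oz (4 s.f.). Final answer: 0.03056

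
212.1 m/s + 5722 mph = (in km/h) 212.1 m/s is already in m/s. 1 mph = 0.44704 m/s, so 5722 mph = 5722 * 0.44704 = 2557.9629 m/s. Sum: 212.1 + 2557.9629 = 2770.0629 m/s. 1 km/h = 0.27777778 m/s, so 2770.0629 m/s = 2770.0629 / 0.27777778 = 9972.2264 km/h ≈ 9972 km/h (4 s.f.). Final answer: 9972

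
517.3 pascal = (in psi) 0.07503. Check: 517.3 pascal = 517.3 Pa. 1 psi = 6894.7573 Pa, so 517.3 Pa = 517.3 / 6894.7573 = 0.075028022 psi ≈ 0.07503 psi (4 s.f.).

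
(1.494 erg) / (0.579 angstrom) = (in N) 1 erg = 1e-07 J, so 1.494 erg = 1.494 * 1e-07 = 1.494e-07 J. 1 angstrom = 1e-10 m, so 0.579 angstrom = 0.579 * 1e-10 = 5.79e-11 m. Combine: 1.494e-07 J / 5.79e-11 m = 2580.3109 N. Result: 2580.3109 N ≈ 2580 N (4 s.f.). Final answer: 2580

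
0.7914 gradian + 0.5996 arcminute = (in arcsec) 2600. Check: 1 gradian = 0.015707963 rad, so 0.7914 gradian = 0.7914 * 0.015707963 = 0.012431282 rad. 1 arcminute = 0.00029088821 rad, so 0.5996 arcminute = 0.5996 * 0.00029088821 = 0.00017441657 rad. Sum: 0.012431282 + 0.00017441657 = 0.012605699 rad. 1 arcsec = 4.8481368e-06 rad, so 0.012605699 rad = 0.012605699 / 4.8481368e-06 = 2600.112 arcsec ≈ 2600 arcsec (4 s.f.).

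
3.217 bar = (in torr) 1 bar = 100000 Pa, so 3.217 bar = 3.217 * 100000 = 321700 Pa. 1 torr = 133.32237 Pa, so 321700 Pa = 321700 / 133.32237 = 2412.9484 torr ≈ 2413 torr (4 s.f.). Final answer: 2413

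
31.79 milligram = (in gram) 0.03179. Check: 1 milligram = 1e-06 kg, so 31.79 milligram = 31.79 * 1e-06 = 3.179e-05 kg. 1 gram = 0.001 kg, so 3.179e-05 kg = 3.179e-05 / 0.001 = 0.03179 gram.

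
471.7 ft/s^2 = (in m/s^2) 143.8. Check: 1 ft/s^2 = 0.3048 m/s^2, so 471.7 ft/s^2 = 471.7 * 0.3048 = 143.77416 m/s^2. Result: 143.77416 m/s^2 ≈ 143.8 m/s^2 (4 s.f.).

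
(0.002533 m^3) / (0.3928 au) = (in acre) 0.002533 m^3 is already in m^3. 1 au = 1.4959787e+11 m, so 0.3928 au = 0.3928 * 1.4959787e+11 = 5.8762044e+10 m. Combine: 0.002533 m^3 / 5.8762044e+10 m = 4.3106057e-14 m^2. 1 acre = 4046.8564 m^2, so 4.3106057e-14 m^2 = 4.3106057e-14 / 4046.8564 = 1.0651739e-17 acre ≈ 1.065e-17 acre (4 s.f.). Final answer: 1.065e-17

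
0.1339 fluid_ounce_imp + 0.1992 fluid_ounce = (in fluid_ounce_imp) 1 fluid_ounce_imp = 2.8413063e-05 m^3, so 0.1339 fluid_ounce_imp = 0.1339 * 2.8413063e-05 = 3.8045091e-06 m^3. 1 fluid_ounce = 2.957353e-05 m^3, so 0.1992 fluid_ounce = 0.1992 * 2.957353e-05 = 5.8910471e-06 m^3. Sum: 3.8045091e-06 + 5.8910471e-06 = 9.6955562e-06 m^3. 1 fluid_ounce_imp = 2.8413063e-05 m^3, so 9.6955562e-06 m^3 = 9.6955562e-06 / 2.8413063e-05 = 0.34123587 fluid_ounce_imp ≈ 0.3412 fluid_ounce_imp (4 s.f.). Final answer: 0.3412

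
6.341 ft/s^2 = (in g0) 0.1971. Check: 1 ft/s^2 = 0.3048 m/s^2, so 6.341 ft/s^2 = 6.341 * 0.3048 = 1.9327368 m/s^2. 1 g0 = 9.80665 m/s^2, so 1.9327368 m/s^2 = 1.9327368 / 9.80665 = 0.19708431 g0 ≈ 0.1971 g0 (4 s.f.).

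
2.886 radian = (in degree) 165.4. Check: 2.886 radian = 2.886 rad. 1 degree = 0.017453293 rad, so 2.886 rad = 2.886 / 0.017453293 = 165.35562 degree ≈ 165.4 degree (4 s.f.).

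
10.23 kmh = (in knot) 5.524. Check: 1 kmh = 0.27777778 m/s, so 10.23 kmh = 10.23 * 0.27777778 = 2.8416667 m/s. 1 knot = 0.51444444 m/s, so 2.8416667 m/s = 2.8416667 / 0.51444444 = 5.5237581 knot ≈ 5.524 knot (4 s.f.).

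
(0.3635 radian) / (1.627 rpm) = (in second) 0.3635 radian = 0.3635 rad. 1 rpm = 0.10471976 rad/s, so 1.627 rpm = 1.627 * 0.10471976 = 0.17037904 rad/s. Combine: 0.3635 rad / 0.17037904 rad/s = 2.1334784 s. 2.1334784 s = 2.1334784 second ≈ 2.133 second (4 s.f.). Final answer: 2.133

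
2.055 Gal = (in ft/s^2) 0.06742. Check: 1 Gal = 0.01 m/s^2, so 2.055 Gal = 2.055 * 0.01 = 0.02055 m/s^2. 1 ft/s^2 = 0.3048 m/s^2, so 0.02055 m/s^2 = 0.02055 / 0.3048 = 0.06742126 ft/s^2 ≈ 0.06742 ft/s^2 (4 s.f.).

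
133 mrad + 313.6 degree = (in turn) 0.8923. Check: 1 mrad = 0.001 rad, so 133 mrad = 133 * 0.001 = 0.133 rad. 1 degree = 0.017453293 rad, so 313.6 degree = 313.6 * 0.017453293 = 5.4733525 rad. Sum: 0.133 + 5.4733525 = 5.6063525 rad. 1 turn = 6.2831853 rad, so 5.6063525 rad = 5.6063525 / 6.2831853 = 0.89227872 turn ≈ 0.8923 turn (4 s.f.).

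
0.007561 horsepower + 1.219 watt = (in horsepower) 1 horsepower = 745.69987 W, so 0.007561 horsepower = 0.007561 * 745.69987 = 5.6382367 W. 1.219 watt = 1.219 W. Sum: 5.6382367 + 1.219 = 6.8572367 W. 1 horsepower = 745.69987 W, so 6.8572367 W = 6.8572367 / 745.69987 = 0.0091957059 horsepower ≈ 0.009196 horsepower (4 s.f.). Final answer: 0.009196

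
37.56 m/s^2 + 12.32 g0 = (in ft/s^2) 519.6. Check: 37.56 m/s^2 is already in m/s^2. 1 g0 = 9.80665 m/s^2, so 12.32 g0 = 12.32 * 9.80665 = 120.81793 m/s^2. Sum: 37.56 + 120.81793 = 158.37793 m/s^2. 1 ft/s^2 = 0.3048 m/s^2, so 158.37793 m/s^2 = 158.37793 / 0.3048 = 519.61262 ft/s^2 ≈ 519.6 ft/s^2 (4 s.f.).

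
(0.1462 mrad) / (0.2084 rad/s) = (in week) 1 mrad = 0.001 rad, so 0.1462 mrad = 0.1462 * 0.001 = 0.0001462 rad. 0.2084 rad/s is already in rad/s. Combine: 0.0001462 rad / 0.2084 rad/s = 0.00070153551 s. 1 week = 604800 s, so 0.00070153551 s = 0.00070153551 / 604800 = 1.1599463e-09 week ≈ 1.16e-09 week (4 s.f.). Final answer: 1.16e-09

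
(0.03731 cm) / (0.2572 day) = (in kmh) 1 cm = 0.01 m, so 0.03731 cm = 0.03731 * 0.01 = 0.0003731 m. 1 day = 86400 s, so 0.2572 day = 0.2572 * 86400 = 22222.08 s. Combine: 0.0003731 m / 22222.08 s = 1.6789607e-08 m/s. 1 kmh = 0.27777778 m/s, so 1.6789607e-08 m/s = 1.6789607e-08 / 0.27777778 = 6.0442587e-08 kmh ≈ 6.044e-08 kmh (4 s.f.). Final answer: 6.044e-08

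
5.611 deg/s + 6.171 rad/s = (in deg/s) 359.2. Check: 1 deg/s = 0.017453293 rad/s, so 5.611 deg/s = 5.611 * 0.017453293 = 0.097930424 rad/s. 6.171 rad/s is already in rad/s. Sum: 0.097930424 + 6.171 = 6.2689304 rad/s. 1 deg/s = 0.017453293 rad/s, so 6.2689304 rad/s = 6.2689304 / 0.017453293 = 359.18326 deg/s ≈ 359.2 deg/s (4 s.f.).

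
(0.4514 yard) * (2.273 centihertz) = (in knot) 1 yard = 0.9144 m, so 0.4514 yard = 0.4514 * 0.9144 = 0.41276016 m. 1 centihertz = 0.01 Hz, so 2.273 centihertz = 2.273 * 0.01 = 0.02273 Hz. Combine: 0.41276016 m * 0.02273 Hz = 0.0093820384 m/s. 1 knot = 0.51444444 m/s, so 0.0093820384 m/s = 0.0093820384 / 0.51444444 = 0.018237224 knot ≈ 0.01824 knot (4 s.f.). Final answer: 0.01824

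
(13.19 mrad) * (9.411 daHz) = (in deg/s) 1 mrad = 0.001 rad, so 13.19 mrad = 13.19 * 0.001 = 0.01319 rad. 1 daHz = 10 Hz, so 9.411 daHz = 9.411 * 10 = 94.11 Hz. Combine: 0.01319 rad * 94.11 Hz = 1.2413109 rad/s. 1 deg/s = 0.017453293 rad/s, so 1.2413109 rad/s = 1.2413109 / 0.017453293 = 71.121876 deg/s ≈ 71.12 deg/s (4 s.f.). Final answer: 71.12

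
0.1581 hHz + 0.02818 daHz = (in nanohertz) 1.609e+10. Check: 1 hHz = 100 Hz, so 0.1581 hHz = 0.1581 * 100 = 15.81 Hz. 1 daHz = 10 Hz, so 0.02818 daHz = 0.02818 * 10 = 0.2818 Hz. Sum: 15.81 + 0.2818 = 16.0918 Hz. 1 nanohertz = 1e-09 Hz, so 16.0918 Hz = 16.0918 / 1e-09 = 1.60918e+10 nanohertz ≈ 1.609e+10 nanohertz (4 s.f.).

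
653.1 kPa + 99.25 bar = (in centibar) 1.058e+04. Check: 1 kPa = 1000 Pa, so 653.1 kPa = 653.1 * 1000 = 653100 Pa. 1 bar = 100000 Pa, so 99.25 bar = 99.25 * 100000 = 9925000 Pa. Sum: 653100 + 9925000 = 10578100 Pa. 1 centibar = 1000 Pa, so 10578100 Pa = 10578100 / 1000 = 10578.1 centibar ≈ 1.058e+04 centibar (4 s.f.).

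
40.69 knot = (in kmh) 1 knot = 0.51444444 m/s, so 40.69 knot = 40.69 * 0.51444444 = 20.932744 m/s. 1 kmh = 0.27777778 m/s, so 20.932744 m/s = 20.932744 / 0.27777778 = 75.35788 kmh ≈ 75.36 kmh (4 s.f.). Final answer: 75.36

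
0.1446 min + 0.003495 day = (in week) 0.0005136. Check: 1 min = 60 s, so 0.1446 min = 0.1446 * 60 = 8.676 s. 1 day = 86400 s, so 0.003495 day = 0.003495 * 86400 = 301.968 s. Sum: 8.676 + 301.968 = 310.644 s. 1 week = 604800 s, so 310.644 s = 310.644 / 604800 = 0.00051363095 week ≈ 0.0005136 week (4 s.f.).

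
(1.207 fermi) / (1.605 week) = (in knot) 2.417e-21. Check: 1 fermi = 1e-15 m, so 1.207 fermi = 1.207 * 1e-15 = 1.207e-15 m. 1 week = 604800 s, so 1.605 week = 1.605 * 604800 = 970704 s. Combine: 1.207e-15 m / 970704 s = 1.2434275e-21 m/s. 1 knot = 0.51444444 m/s, so 1.2434275e-21 m/s = 1.2434275e-21 / 0.51444444 = 2.4170296e-21 knot ≈ 2.417e-21 knot (4 s.f.).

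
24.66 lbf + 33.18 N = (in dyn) 1.429e+07. Check: 1 lbf = 4.4482216 N, so 24.66 lbf = 24.66 * 4.4482216 = 109.69315 N. 33.18 N is already in N. Sum: 109.69315 + 33.18 = 142.87315 N. 1 dyn = 1e-05 N, so 142.87315 N = 142.87315 / 1e-05 = 14287315 dyn ≈ 1.429e+07 dyn (4 s.f.).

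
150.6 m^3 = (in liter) 1.506e+05. Check: 1 liter = 0.001 m^3, so 150.6 m^3 = 150.6 / 0.001 = 150600 liter ≈ 1.506e+05 liter (4 s.f.).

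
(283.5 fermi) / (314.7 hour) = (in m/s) 2.502e-19. Check: 1 fermi = 1e-15 m, so 283.5 fermi = 283.5 * 1e-15 = 2.835e-13 m. 1 hour = 3600 s, so 314.7 hour = 314.7 * 3600 = 1132920 s. Combine: 2.835e-13 m / 1132920 s = 2.5023832e-19 m/s. Result: 2.5023832e-19 m/s ≈ 2.502e-19 m/s (4 s.f.).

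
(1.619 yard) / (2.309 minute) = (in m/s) 1 yard = 0.9144 m, so 1.619 yard = 1.619 * 0.9144 = 1.4804136 m. 1 minute = 60 s, so 2.309 minute = 2.309 * 60 = 138.54 s. Combine: 1.4804136 m / 138.54 s = 0.010685821 m/s. Result: 0.010685821 m/s ≈ 0.01069 m/s (4 s.f.). Final answer: 0.01069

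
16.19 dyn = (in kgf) 1.651e-05. Check: 1 dyn = 1e-05 N, so 16.19 dyn = 16.19 * 1e-05 = 0.0001619 N. 1 kgf = 9.80665 N, so 0.0001619 N = 0.0001619 / 9.80665 = 1.6509205e-05 kgf ≈ 1.651e-05 kgf (4 s.f.).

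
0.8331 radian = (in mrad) 833.1. Check: 0.8331 radian = 0.8331 rad. 1 mrad = 0.001 rad, so 0.8331 rad = 0.8331 / 0.001 = 833.1 mrad.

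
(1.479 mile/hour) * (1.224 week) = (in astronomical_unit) 3.272e-06. Check: 1 mile/hour = 0.44704 m/s, so 1.479 mile/hour = 1.479 * 0.44704 = 0.66117216 m/s. 1 week = 604800 s, so 1.224 week = 1.224 * 604800 = 740275.2 s. Combine: 0.66117216 m/s * 740275.2 s = 489449.35 m. 1 astronomical_unit = 1.4959787e+11 m, so 489449.35 m = 489449.35 / 1.4959787e+11 = 3.2717668e-06 astronomical_unit ≈ 3.272e-06 astronomical_unit (4 s.f.).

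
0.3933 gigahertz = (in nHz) 1 gigahertz = 1e+09 Hz, so 0.3933 gigahertz = 0.3933 * 1e+09 = 3.933e+08 Hz. 1 nHz = 1e-09 Hz, so 3.933e+08 Hz = 3.933e+08 / 1e-09 = 3.933e+17 nHz. Final answer: 3.933e+17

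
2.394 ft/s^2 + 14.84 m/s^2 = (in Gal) 1 ft/s^2 = 0.3048 m/s^2, so 2.394 ft/s^2 = 2.394 * 0.3048 = 0.7296912 m/s^2. 14.84 m/s^2 is already in m/s^2. Sum: 0.7296912 + 14.84 = 15.569691 m/s^2. 1 Gal = 0.01 m/s^2, so 15.569691 m/s^2 = 15.569691 / 0.01 = 1556.9691 Gal ≈ 1557 Gal (4 s.f.). Final answer: 1557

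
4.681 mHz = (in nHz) 4.681e+06. Check: 1 mHz = 0.001 Hz, so 4.681 mHz = 4.681 * 0.001 = 0.004681 Hz. 1 nHz = 1e-09 Hz, so 0.004681 Hz = 0.004681 / 1e-09 = 4681000 nHz ≈ 4.681e+06 nHz (4 s.f.).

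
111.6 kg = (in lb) 246. Check: 1 lb = 0.45359237 kg, so 111.6 kg = 111.6 / 0.45359237 = 246.03588 lb ≈ 246 lb (4 s.f.).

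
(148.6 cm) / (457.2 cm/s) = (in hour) 1 cm = 0.01 m, so 148.6 cm = 148.6 * 0.01 = 1.486 m. 1 cm/s = 0.01 m/s, so 457.2 cm/s = 457.2 * 0.01 = 4.572 m/s. Combine: 1.486 m / 4.572 m/s = 0.32502187 s. 1 hour = 3600 s, so 0.32502187 s = 0.32502187 / 3600 = 9.0283853e-05 hour ≈ 9.028e-05 hour (4 s.f.). Final answer: 9.028e-05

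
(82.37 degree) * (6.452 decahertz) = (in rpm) 885.8. Check: 1 degree = 0.017453293 rad, so 82.37 degree = 82.37 * 0.017453293 = 1.4376277 rad. 1 decahertz = 10 Hz, so 6.452 decahertz = 6.452 * 10 = 64.52 Hz. Combine: 1.4376277 rad * 64.52 Hz = 92.75574 rad/s. 1 rpm = 0.10471976 rad/s, so 92.75574 rad/s = 92.75574 / 0.10471976 = 885.75207 rpm ≈ 885.8 rpm (4 s.f.).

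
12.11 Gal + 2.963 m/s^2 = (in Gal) 308.4. Check: 1 Gal = 0.01 m/s^2, so 12.11 Gal = 12.11 * 0.01 = 0.1211 m/s^2. 2.963 m/s^2 is already in m/s^2. Sum: 0.1211 + 2.963 = 3.0841 m/s^2. 1 Gal = 0.01 m/s^2, so 3.0841 m/s^2 = 3.0841 / 0.01 = 308.41 Gal ≈ 308.4 Gal (4 s.f.).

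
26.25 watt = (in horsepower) 26.25 watt = 26.25 W. 1 horsepower = 745.69987 W, so 26.25 W = 26.25 / 745.69987 = 0.03520183 horsepower ≈ 0.0352 horsepower (4 s.f.). Final answer: 0.0352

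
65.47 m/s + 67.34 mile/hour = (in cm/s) 65.47 m/s is already in m/s. 1 mile/hour = 0.44704 m/s, so 67.34 mile/hour = 67.34 * 0.44704 = 30.103674 m/s. Sum: 65.47 + 30.103674 = 95.573674 m/s. 1 cm/s = 0.01 m/s, so 95.573674 m/s = 95.573674 / 0.01 = 9557.3674 cm/s ≈ 9557 cm/s (4 s.f.). Final answer: 9557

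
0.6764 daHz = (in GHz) 6.764e-09. Check: 1 daHz = 10 Hz, so 0.6764 daHz = 0.6764 * 10 = 6.764 Hz. 1 GHz = 1e+09 Hz, so 6.764 Hz = 6.764 / 1e+09 = 6.764e-09 GHz.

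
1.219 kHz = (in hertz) 1 kHz = 1000 Hz, so 1.219 kHz = 1.219 * 1000 = 1219 Hz. 1219 Hz = 1219 hertz. Final answer: 1219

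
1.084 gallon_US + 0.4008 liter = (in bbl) 1 gallon_US = 0.0037854118 m^3, so 1.084 gallon_US = 1.084 * 0.0037854118 = 0.0041033864 m^3. 1 liter = 0.001 m^3, so 0.4008 liter = 0.4008 * 0.001 = 0.0004008 m^3. Sum: 0.0041033864 + 0.0004008 = 0.0045041864 m^3. 1 bbl = 0.15898729 m^3, so 0.0045041864 m^3 = 0.0045041864 / 0.15898729 = 0.02833048 bbl ≈ 0.02833 bbl (4 s.f.). Final answer: 0.02833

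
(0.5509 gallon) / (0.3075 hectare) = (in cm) 1 gallon = 0.0037854118 m^3, so 0.5509 gallon = 0.5509 * 0.0037854118 = 0.0020853834 m^3. 1 hectare = 10000 m^2, so 0.3075 hectare = 0.3075 * 10000 = 3075 m^2. Combine: 0.0020853834 m^3 / 3075 m^2 = 6.7817345e-07 m. 1 cm = 0.01 m, so 6.7817345e-07 m = 6.7817345e-07 / 0.01 = 6.7817345e-05 cm ≈ 6.782e-05 cm (4 s.f.). Final answer: 6.782e-05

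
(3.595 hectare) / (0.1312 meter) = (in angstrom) 1 hectare = 10000 m^2, so 3.595 hectare = 3.595 * 10000 = 35950 m^2. 0.1312 meter = 0.1312 m. Combine: 35950 m^2 / 0.1312 m = 274009.15 m. 1 angstrom = 1e-10 m, so 274009.15 m = 274009.15 / 1e-10 = 2.7400915e+15 angstrom ≈ 2.74e+15 angstrom (4 s.f.). Final answer: 2.74e+15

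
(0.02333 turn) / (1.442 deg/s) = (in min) 0.09707. Check: 1 turn = 6.2831853 rad, so 0.02333 turn = 0.02333 * 6.2831853 = 0.14658671 rad. 1 deg/s = 0.017453293 rad/s, so 1.442 deg/s = 1.442 * 0.017453293 = 0.025167648 rad/s. Combine: 0.14658671 rad / 0.025167648 rad/s = 5.8244105 s. 1 min = 60 s, so 5.8244105 s = 5.8244105 / 60 = 0.097073509 min ≈ 0.09707 min (4 s.f.).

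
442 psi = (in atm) 1 psi = 6894.7573 Pa, so 442 psi = 442 * 6894.7573 = 3047482.7 Pa. 1 atm = 101325 Pa, so 3047482.7 Pa = 3047482.7 / 101325 = 30.076316 atm ≈ 30.08 atm (4 s.f.). Final answer: 30.08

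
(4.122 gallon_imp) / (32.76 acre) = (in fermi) 1 gallon_imp = 0.00454609 m^3, so 4.122 gallon_imp = 4.122 * 0.00454609 = 0.018738983 m^3. 1 acre = 4046.8564 m^2, so 32.76 acre = 32.76 * 4046.8564 = 132575.02 m^2. Combine: 0.018738983 m^3 / 132575.02 m^2 = 1.4134626e-07 m. 1 fermi = 1e-15 m, so 1.4134626e-07 m = 1.4134626e-07 / 1e-15 = 1.4134626e+08 fermi ≈ 1.413e+08 fermi (4 s.f.). Final answer: 1.413e+08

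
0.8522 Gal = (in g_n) 0.000869. Check: 1 Gal = 0.01 m/s^2, so 0.8522 Gal = 0.8522 * 0.01 = 0.008522 m/s^2. 1 g_n = 9.80665 m/s^2, so 0.008522 m/s^2 = 0.008522 / 9.80665 = 0.00086900216 g_n ≈ 0.000869 g_n (4 s.f.).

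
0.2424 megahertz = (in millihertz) 2.424e+08. Check: 1 megahertz = 1000000 Hz, so 0.2424 megahertz = 0.2424 * 1000000 = 242400 Hz. 1 millihertz = 0.001 Hz, so 242400 Hz = 242400 / 0.001 = 2.424e+08 millihertz.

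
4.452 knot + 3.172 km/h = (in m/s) 3.171. Check: 1 knot = 0.51444444 m/s, so 4.452 knot = 4.452 * 0.51444444 = 2.2903067 m/s. 1 km/h = 0.27777778 m/s, so 3.172 km/h = 3.172 * 0.27777778 = 0.88111111 m/s. Sum: 2.2903067 + 0.88111111 = 3.1714178 m/s. Result: 3.1714178 m/s ≈ 3.171 m/s (4 s.f.).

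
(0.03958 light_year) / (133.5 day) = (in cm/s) 3.246e+09. Check: 1 light_year = 9.4607305e+15 m, so 0.03958 light_year = 0.03958 * 9.4607305e+15 = 3.7445571e+14 m. 1 day = 86400 s, so 133.5 day = 133.5 * 86400 = 11534400 s. Combine: 3.7445571e+14 m / 11534400 s = 32464256 m/s. 1 cm/s = 0.01 m/s, so 32464256 m/s = 32464256 / 0.01 = 3.2464256e+09 cm/s ≈ 3.246e+09 cm/s (4 s.f.).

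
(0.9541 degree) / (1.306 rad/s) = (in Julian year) 4.04e-10. Check: 1 degree = 0.017453293 rad, so 0.9541 degree = 0.9541 * 0.017453293 = 0.016652186 rad. 1.306 rad/s is already in rad/s. Combine: 0.016652186 rad / 1.306 rad/s = 0.012750526 s. 1 Julian year = 31557600 s, so 0.012750526 s = 0.012750526 / 31557600 = 4.0403977e-10 Julian year ≈ 4.04e-10 Julian year (4 s.f.).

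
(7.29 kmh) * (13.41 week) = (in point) 4.655e+10. Check: 1 kmh = 0.27777778 m/s, so 7.29 kmh = 7.29 * 0.27777778 = 2.025 m/s. 1 week = 604800 s, so 13.41 week = 13.41 * 604800 = 8110368 s. Combine: 2.025 m/s * 8110368 s = 16423495 m. 1 point = 0.00035277778 m, so 16423495 m = 16423495 / 0.00035277778 = 4.655479e+10 point ≈ 4.655e+10 point (4 s.f.).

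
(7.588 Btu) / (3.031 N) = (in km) 1 Btu = 1055.0559 J, so 7.588 Btu = 7.588 * 1055.0559 = 8005.7638 J. 3.031 N is already in N. Combine: 8005.7638 J / 3.031 N = 2641.2946 m. 1 km = 1000 m, so 2641.2946 m = 2641.2946 / 1000 = 2.6412946 km ≈ 2.641 km (4 s.f.). Final answer: 2.641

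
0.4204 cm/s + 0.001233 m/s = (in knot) 1 cm/s = 0.01 m/s, so 0.4204 cm/s = 0.4204 * 0.01 = 0.004204 m/s. 0.001233 m/s is already in m/s. Sum: 0.004204 + 0.001233 = 0.005437 m/s. 1 knot = 0.51444444 m/s, so 0.005437 m/s = 0.005437 / 0.51444444 = 0.010568683 knot ≈ 0.01057 knot (4 s.f.). Final answer: 0.01057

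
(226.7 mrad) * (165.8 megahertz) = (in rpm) 1 mrad = 0.001 rad, so 226.7 mrad = 226.7 * 0.001 = 0.2267 rad. 1 megahertz = 1000000 Hz, so 165.8 megahertz = 165.8 * 1000000 = 1.658e+08 Hz. Combine: 0.2267 rad * 1.658e+08 Hz = 37586860 rad/s. 1 rpm = 0.10471976 rad/s, so 37586860 rad/s = 37586860 / 0.10471976 = 3.5892807e+08 rpm ≈ 3.589e+08 rpm (4 s.f.). Final answer: 3.589e+08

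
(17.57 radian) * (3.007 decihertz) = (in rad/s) 17.57 radian = 17.57 rad. 1 decihertz = 0.1 Hz, so 3.007 decihertz = 3.007 * 0.1 = 0.3007 Hz. Combine: 17.57 rad * 0.3007 Hz = 5.283299 rad/s. Result: 5.283299 rad/s ≈ 5.283 rad/s (4 s.f.). Final answer: 5.283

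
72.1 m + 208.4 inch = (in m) 72.1 m is already in m. 1 inch = 0.0254 m, so 208.4 inch = 208.4 * 0.0254 = 5.29336 m. Sum: 72.1 + 5.29336 = 77.39336 m. Result: 77.39336 m ≈ 77.39 m (4 s.f.). Final answer: 77.39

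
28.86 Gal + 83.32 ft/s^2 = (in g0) 1 Gal = 0.01 m/s^2, so 28.86 Gal = 28.86 * 0.01 = 0.2886 m/s^2. 1 ft/s^2 = 0.3048 m/s^2, so 83.32 ft/s^2 = 83.32 * 0.3048 = 25.395936 m/s^2. Sum: 0.2886 + 25.395936 = 25.684536 m/s^2. 1 g0 = 9.80665 m/s^2, so 25.684536 m/s^2 = 25.684536 / 9.80665 = 2.6190938 g0 ≈ 2.619 g0 (4 s.f.). Final answer: 2.619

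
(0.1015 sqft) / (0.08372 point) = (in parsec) 1 sqft = 0.09290304 m^2, so 0.1015 sqft = 0.1015 * 0.09290304 = 0.0094296586 m^2. 1 point = 0.00035277778 m, so 0.08372 point = 0.08372 * 0.00035277778 = 2.9534556e-05 m. Combine: 0.0094296586 m^2 / 2.9534556e-05 m = 319.27545 m. 1 parsec = 3.0856776e+16 m, so 319.27545 m = 319.27545 / 3.0856776e+16 = 1.0347013e-14 parsec ≈ 1.035e-14 parsec (4 s.f.). Final answer: 1.035e-14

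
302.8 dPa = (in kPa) 0.03028. Check: 1 dPa = 0.1 Pa, so 302.8 dPa = 302.8 * 0.1 = 30.28 Pa. 1 kPa = 1000 Pa, so 30.28 Pa = 30.28 / 1000 = 0.03028 kPa.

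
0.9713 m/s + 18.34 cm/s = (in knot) 2.245. Check: 0.9713 m/s is already in m/s. 1 cm/s = 0.01 m/s, so 18.34 cm/s = 18.34 * 0.01 = 0.1834 m/s. Sum: 0.9713 + 0.1834 = 1.1547 m/s. 1 knot = 0.51444444 m/s, so 1.1547 m/s = 1.1547 / 0.51444444 = 2.2445572 knot ≈ 2.245 knot (4 s.f.).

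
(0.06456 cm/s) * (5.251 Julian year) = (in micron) 1 cm/s = 0.01 m/s, so 0.06456 cm/s = 0.06456 * 0.01 = 0.0006456 m/s. 1 Julian year = 31557600 s, so 5.251 Julian year = 5.251 * 31557600 = 1.6570896e+08 s. Combine: 0.0006456 m/s * 1.6570896e+08 s = 106981.7 m. 1 micron = 1e-06 m, so 106981.7 m = 106981.7 / 1e-06 = 1.069817e+11 micron ≈ 1.07e+11 micron (4 s.f.). Final answer: 1.07e+11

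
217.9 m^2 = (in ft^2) 1 ft^2 = 0.09290304 m^2, so 217.9 m^2 = 217.9 / 0.09290304 = 2345.4561 ft^2 ≈ 2345 ft^2 (4 s.f.). Final answer: 2345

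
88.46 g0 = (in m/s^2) 867.5. Check: 1 g0 = 9.80665 m/s^2, so 88.46 g0 = 88.46 * 9.80665 = 867.49626 m/s^2. Result: 867.49626 m/s^2 ≈ 867.5 m/s^2 (4 s.f.).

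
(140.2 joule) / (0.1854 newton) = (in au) 5.055e-09. Check: 140.2 joule = 140.2 J. 0.1854 newton = 0.1854 N. Combine: 140.2 J / 0.1854 N = 756.2028 m. 1 au = 1.4959787e+11 m, so 756.2028 m = 756.2028 / 1.4959787e+11 = 5.0549035e-09 au ≈ 5.055e-09 au (4 s.f.).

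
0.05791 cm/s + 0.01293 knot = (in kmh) 0.02603. Check: 1 cm/s = 0.01 m/s, so 0.05791 cm/s = 0.05791 * 0.01 = 0.0005791 m/s. 1 knot = 0.51444444 m/s, so 0.01293 knot = 0.01293 * 0.51444444 = 0.0066517667 m/s. Sum: 0.0005791 + 0.0066517667 = 0.0072308667 m/s. 1 kmh = 0.27777778 m/s, so 0.0072308667 m/s = 0.0072308667 / 0.27777778 = 0.02603112 kmh ≈ 0.02603 kmh (4 s.f.).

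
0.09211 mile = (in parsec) 1 mile = 1609.344 m, so 0.09211 mile = 0.09211 * 1609.344 = 148.23668 m. 1 parsec = 3.0856776e+16 m, so 148.23668 m = 148.23668 / 3.0856776e+16 = 4.8040235e-15 parsec ≈ 4.804e-15 parsec (4 s.f.). Final answer: 4.804e-15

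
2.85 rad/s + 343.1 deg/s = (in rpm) 84.4. Check: 2.85 rad/s is already in rad/s. 1 deg/s = 0.017453293 rad/s, so 343.1 deg/s = 343.1 * 0.017453293 = 5.9882247 rad/s. Sum: 2.85 + 5.9882247 = 8.8382247 rad/s. 1 rpm = 0.10471976 rad/s, so 8.8382247 rad/s = 8.8382247 / 0.10471976 = 84.398829 rpm ≈ 84.4 rpm (4 s.f.).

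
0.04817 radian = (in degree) 2.76. Check: 0.04817 radian = 0.04817 rad. 1 degree = 0.017453293 rad, so 0.04817 rad = 0.04817 / 0.017453293 = 2.7599377 degree ≈ 2.76 degree (4 s.f.).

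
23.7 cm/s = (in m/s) 1 cm/s = 0.01 m/s, so 23.7 cm/s = 23.7 * 0.01 = 0.237 m/s. Result: 0.237 m/s. Final answer: 0.237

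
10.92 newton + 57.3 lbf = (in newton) 265.8. Check: 10.92 newton = 10.92 N. 1 lbf = 4.4482216 N, so 57.3 lbf = 57.3 * 4.4482216 = 254.8831 N. Sum: 10.92 + 254.8831 = 265.8031 N. 265.8031 N = 265.8031 newton ≈ 265.8 newton (4 s.f.).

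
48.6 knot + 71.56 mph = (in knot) 1 knot = 0.51444444 m/s, so 48.6 knot = 48.6 * 0.51444444 = 25.002 m/s. 1 mph = 0.44704 m/s, so 71.56 mph = 71.56 * 0.44704 = 31.990182 m/s. Sum: 25.002 + 31.990182 = 56.992182 m/s. 1 knot = 0.51444444 m/s, so 56.992182 m/s = 56.992182 / 0.51444444 = 110.78394 knot ≈ 110.8 knot (4 s.f.). Final answer: 110.8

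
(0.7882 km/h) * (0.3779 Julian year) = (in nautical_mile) 1410. Check: 1 km/h = 0.27777778 m/s, so 0.7882 km/h = 0.7882 * 0.27777778 = 0.21894444 m/s. 1 Julian year = 31557600 s, so 0.3779 Julian year = 0.3779 * 31557600 = 11925617 s. Combine: 0.21894444 m/s * 11925617 s = 2611047.6 m. 1 nautical_mile = 1852 m, so 2611047.6 m = 2611047.6 / 1852 = 1409.8529 nautical_mile ≈ 1410 nautical_mile (4 s.f.).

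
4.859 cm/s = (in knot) 0.09445. Check: 1 cm/s = 0.01 m/s, so 4.859 cm/s = 4.859 * 0.01 = 0.04859 m/s. 1 knot = 0.51444444 m/s, so 0.04859 m/s = 0.04859 / 0.51444444 = 0.094451404 knot ≈ 0.09445 knot (4 s.f.).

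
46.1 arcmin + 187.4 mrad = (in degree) 11.51. Check: 1 arcmin = 0.00029088821 rad, so 46.1 arcmin = 46.1 * 0.00029088821 = 0.013409946 rad. 1 mrad = 0.001 rad, so 187.4 mrad = 187.4 * 0.001 = 0.1874 rad. Sum: 0.013409946 + 0.1874 = 0.20080995 rad. 1 degree = 0.017453293 rad, so 0.20080995 rad = 0.20080995 / 0.017453293 = 11.505562 degree ≈ 11.51 degree (4 s.f.).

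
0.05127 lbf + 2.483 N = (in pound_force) 1 lbf = 4.4482216 N, so 0.05127 lbf = 0.05127 * 4.4482216 = 0.22806032 N. 2.483 N is already in N. Sum: 0.22806032 + 2.483 = 2.7110603 N. 1 pound_force = 4.4482216 N, so 2.7110603 N = 2.7110603 / 4.4482216 = 0.60947061 pound_force ≈ 0.6095 pound_force (4 s.f.). Final answer: 0.6095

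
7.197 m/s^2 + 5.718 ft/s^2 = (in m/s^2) 7.197 m/s^2 is already in m/s^2. 1 ft/s^2 = 0.3048 m/s^2, so 5.718 ft/s^2 = 5.718 * 0.3048 = 1.7428464 m/s^2. Sum: 7.197 + 1.7428464 = 8.9398464 m/s^2. Result: 8.9398464 m/s^2 ≈ 8.94 m/s^2 (4 s.f.). Final answer: 8.94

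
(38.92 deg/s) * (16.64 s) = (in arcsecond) 2.331e+06. Check: 1 deg/s = 0.017453293 rad/s, so 38.92 deg/s = 38.92 * 0.017453293 = 0.67928214 rad/s. 16.64 s is already in s. Combine: 0.67928214 rad/s * 16.64 s = 11.303255 rad. 1 arcsecond = 4.8481368e-06 rad, so 11.303255 rad = 11.303255 / 4.8481368e-06 = 2331463.7 arcsecond ≈ 2.331e+06 arcsecond (4 s.f.).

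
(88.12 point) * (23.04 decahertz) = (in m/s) 1 point = 0.00035277778 m, so 88.12 point = 88.12 * 0.00035277778 = 0.031086778 m. 1 decahertz = 10 Hz, so 23.04 decahertz = 23.04 * 10 = 230.4 Hz. Combine: 0.031086778 m * 230.4 Hz = 7.1623936 m/s. Result: 7.1623936 m/s ≈ 7.162 m/s (4 s.f.). Final answer: 7.162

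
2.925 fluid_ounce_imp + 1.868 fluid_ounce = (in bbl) 1 fluid_ounce_imp = 2.8413063e-05 m^3, so 2.925 fluid_ounce_imp = 2.925 * 2.8413063e-05 = 8.3108208e-05 m^3. 1 fluid_ounce = 2.957353e-05 m^3, so 1.868 fluid_ounce = 1.868 * 2.957353e-05 = 5.5243353e-05 m^3. Sum: 8.3108208e-05 + 5.5243353e-05 = 0.00013835156 m^3. 1 bbl = 0.15898729 m^3, so 0.00013835156 m^3 = 0.00013835156 / 0.15898729 = 0.00087020514 bbl ≈ 0.0008702 bbl (4 s.f.). Final answer: 0.0008702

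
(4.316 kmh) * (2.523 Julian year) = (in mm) 1 kmh = 0.27777778 m/s, so 4.316 kmh = 4.316 * 0.27777778 = 1.1988889 m/s. 1 Julian year = 31557600 s, so 2.523 Julian year = 2.523 * 31557600 = 79619825 s. Combine: 1.1988889 m/s * 79619825 s = 95455323 m. 1 mm = 0.001 m, so 95455323 m = 95455323 / 0.001 = 9.5455323e+10 mm ≈ 9.546e+10 mm (4 s.f.). Final answer: 9.546e+10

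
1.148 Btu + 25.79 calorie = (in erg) 1.319e+10. Check: 1 Btu = 1055.0559 J, so 1.148 Btu = 1.148 * 1055.0559 = 1211.2041 J. 1 calorie = 4.184 J, so 25.79 calorie = 25.79 * 4.184 = 107.90536 J. Sum: 1211.2041 + 107.90536 = 1319.1095 J. 1 erg = 1e-07 J, so 1319.1095 J = 1319.1095 / 1e-07 = 1.3191095e+10 erg ≈ 1.319e+10 erg (4 s.f.).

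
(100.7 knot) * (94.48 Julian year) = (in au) 1.032. Check: 1 knot = 0.51444444 m/s, so 100.7 knot = 100.7 * 0.51444444 = 51.804556 m/s. 1 Julian year = 31557600 s, so 94.48 Julian year = 94.48 * 31557600 = 2.981562e+09 s. Combine: 51.804556 m/s * 2.981562e+09 s = 1.544585e+11 m. 1 au = 1.4959787e+11 m, so 1.544585e+11 m = 1.544585e+11 / 1.4959787e+11 = 1.0324913 au ≈ 1.032 au (4 s.f.).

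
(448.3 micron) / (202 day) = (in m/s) 2.569e-11. Check: 1 micron = 1e-06 m, so 448.3 micron = 448.3 * 1e-06 = 0.0004483 m. 1 day = 86400 s, so 202 day = 202 * 86400 = 17452800 s. Combine: 0.0004483 m / 17452800 s = 2.5686423e-11 m/s. Result: 2.5686423e-11 m/s ≈ 2.569e-11 m/s (4 s.f.).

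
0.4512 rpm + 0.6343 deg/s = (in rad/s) 1 rpm = 0.10471976 rad/s, so 0.4512 rpm = 0.4512 * 0.10471976 = 0.047249554 rad/s. 1 deg/s = 0.017453293 rad/s, so 0.6343 deg/s = 0.6343 * 0.017453293 = 0.011070623 rad/s. Sum: 0.047249554 + 0.011070623 = 0.058320177 rad/s. Result: 0.058320177 rad/s ≈ 0.05832 rad/s (4 s.f.). Final answer: 0.05832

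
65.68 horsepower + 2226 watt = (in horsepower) 68.67. Check: 1 horsepower = 745.69987 W, so 65.68 horsepower = 65.68 * 745.69987 = 48977.568 W. 2226 watt = 2226 W. Sum: 48977.568 + 2226 = 51203.568 W. 1 horsepower = 745.69987 W, so 51203.568 W = 51203.568 / 745.69987 = 68.665115 horsepower ≈ 68.67 horsepower (4 s.f.).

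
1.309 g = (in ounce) 1 g = 0.001 kg, so 1.309 g = 1.309 * 0.001 = 0.001309 kg. 1 ounce = 0.028349523 kg, so 0.001309 kg = 0.001309 / 0.028349523 = 0.046173616 ounce ≈ 0.04617 ounce (4 s.f.). Final answer: 0.04617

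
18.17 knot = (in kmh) 33.65. Check: 1 knot = 0.51444444 m/s, so 18.17 knot = 18.17 * 0.51444444 = 9.3474556 m/s. 1 kmh = 0.27777778 m/s, so 9.3474556 m/s = 9.3474556 / 0.27777778 = 33.65084 kmh ≈ 33.65 kmh (4 s.f.).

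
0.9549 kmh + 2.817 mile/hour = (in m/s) 1.525. Check: 1 kmh = 0.27777778 m/s, so 0.9549 kmh = 0.9549 * 0.27777778 = 0.26525 m/s. 1 mile/hour = 0.44704 m/s, so 2.817 mile/hour = 2.817 * 0.44704 = 1.2593117 m/s. Sum: 0.26525 + 1.2593117 = 1.5245617 m/s. Result: 1.5245617 m/s ≈ 1.525 m/s (4 s.f.).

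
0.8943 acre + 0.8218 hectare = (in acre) 1 acre = 4046.8564 m^2, so 0.8943 acre = 0.8943 * 4046.8564 = 3619.1037 m^2. 1 hectare = 10000 m^2, so 0.8218 hectare = 0.8218 * 10000 = 8218 m^2. Sum: 3619.1037 + 8218 = 11837.104 m^2. 1 acre = 4046.8564 m^2, so 11837.104 m^2 = 11837.104 / 4046.8564 = 2.925012 acre ≈ 2.925 acre (4 s.f.). Final answer: 2.925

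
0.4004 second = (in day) 4.634e-06. Check: 0.4004 second = 0.4004 s. 1 day = 86400 s, so 0.4004 s = 0.4004 / 86400 = 4.6342593e-06 day ≈ 4.634e-06 day (4 s.f.).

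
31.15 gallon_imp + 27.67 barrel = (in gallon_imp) 998.8. Check: 1 gallon_imp = 0.00454609 m^3, so 31.15 gallon_imp = 31.15 * 0.00454609 = 0.1416107 m^3. 1 barrel = 0.15898729 m^3, so 27.67 barrel = 27.67 * 0.15898729 = 4.3991785 m^3. Sum: 0.1416107 + 4.3991785 = 4.5407892 m^3. 1 gallon_imp = 0.00454609 m^3, so 4.5407892 m^3 = 4.5407892 / 0.00454609 = 998.83398 gallon_imp ≈ 998.8 gallon_imp (4 s.f.).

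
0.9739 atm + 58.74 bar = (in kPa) 5973. Check: 1 atm = 101325 Pa, so 0.9739 atm = 0.9739 * 101325 = 98680.417 Pa. 1 bar = 100000 Pa, so 58.74 bar = 58.74 * 100000 = 5874000 Pa. Sum: 98680.417 + 5874000 = 5972680.4 Pa. 1 kPa = 1000 Pa, so 5972680.4 Pa = 5972680.4 / 1000 = 5972.6804 kPa ≈ 5973 kPa (4 s.f.).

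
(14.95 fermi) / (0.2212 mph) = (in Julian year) 1 fermi = 1e-15 m, so 14.95 fermi = 14.95 * 1e-15 = 1.495e-14 m. 1 mph = 0.44704 m/s, so 0.2212 mph = 0.2212 * 0.44704 = 0.098885248 m/s. Combine: 1.495e-14 m / 0.098885248 m/s = 1.5118534e-13 s. 1 Julian year = 31557600 s, so 1.5118534e-13 s = 1.5118534e-13 / 31557600 = 4.7907744e-21 Julian year ≈ 4.791e-21 Julian year (4 s.f.). Final answer: 4.791e-21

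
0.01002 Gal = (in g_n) 1 Gal = 0.01 m/s^2, so 0.01002 Gal = 0.01002 * 0.01 = 0.0001002 m/s^2. 1 g_n = 9.80665 m/s^2, so 0.0001002 m/s^2 = 0.0001002 / 9.80665 = 1.0217556e-05 g_n ≈ 1.022e-05 g_n (4 s.f.). Final answer: 1.022e-05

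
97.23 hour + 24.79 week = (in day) 1 hour = 3600 s, so 97.23 hour = 97.23 * 3600 = 350028 s. 1 week = 604800 s, so 24.79 week = 24.79 * 604800 = 14992992 s. Sum: 350028 + 14992992 = 15343020 s. 1 day = 86400 s, so 15343020 s = 15343020 / 86400 = 177.58125 day ≈ 177.6 day (4 s.f.). Final answer: 177.6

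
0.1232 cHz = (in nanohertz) 1 cHz = 0.01 Hz, so 0.1232 cHz = 0.1232 * 0.01 = 0.001232 Hz. 1 nanohertz = 1e-09 Hz, so 0.001232 Hz = 0.001232 / 1e-09 = 1232000 nanohertz ≈ 1.232e+06 nanohertz (4 s.f.). Final answer: 1.232e+06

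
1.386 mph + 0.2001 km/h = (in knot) 1 mph = 0.44704 m/s, so 1.386 mph = 1.386 * 0.44704 = 0.61959744 m/s. 1 km/h = 0.27777778 m/s, so 0.2001 km/h = 0.2001 * 0.27777778 = 0.055583333 m/s. Sum: 0.61959744 + 0.055583333 = 0.67518077 m/s. 1 knot = 0.51444444 m/s, so 0.67518077 m/s = 0.67518077 / 0.51444444 = 1.3124464 knot ≈ 1.312 knot (4 s.f.). Final answer: 1.312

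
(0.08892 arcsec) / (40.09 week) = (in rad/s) 1 arcsec = 4.8481368e-06 rad, so 0.08892 arcsec = 0.08892 * 4.8481368e-06 = 4.3109633e-07 rad. 1 week = 604800 s, so 40.09 week = 40.09 * 604800 = 24246432 s. Combine: 4.3109633e-07 rad / 24246432 s = 1.7779784e-14 rad/s. Result: 1.7779784e-14 rad/s ≈ 1.778e-14 rad/s (4 s.f.). Final answer: 1.778e-14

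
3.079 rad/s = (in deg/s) 176.4. Check: 1 deg/s = 0.017453293 rad/s, so 3.079 rad/s = 3.079 / 0.017453293 = 176.41371 deg/s ≈ 176.4 deg/s (4 s.f.).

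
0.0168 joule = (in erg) 1.68e+05. Check: 0.0168 joule = 0.0168 J. 1 erg = 1e-07 J, so 0.0168 J = 0.0168 / 1e-07 = 168000 erg ≈ 1.68e+05 erg (4 s.f.).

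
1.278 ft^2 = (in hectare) 1 ft^2 = 0.09290304 m^2, so 1.278 ft^2 = 1.278 * 0.09290304 = 0.11873009 m^2. 1 hectare = 10000 m^2, so 0.11873009 m^2 = 0.11873009 / 10000 = 1.1873009e-05 hectare ≈ 1.187e-05 hectare (4 s.f.). Final answer: 1.187e-05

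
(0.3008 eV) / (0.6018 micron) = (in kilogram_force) 1 eV = 1.6021766e-19 J, so 0.3008 eV = 0.3008 * 1.6021766e-19 = 4.8193473e-20 J. 1 micron = 1e-06 m, so 0.6018 micron = 0.6018 * 1e-06 = 6.018e-07 m. Combine: 4.8193473e-20 J / 6.018e-07 m = 8.0082209e-14 N. 1 kilogram_force = 9.80665 N, so 8.0082209e-14 N = 8.0082209e-14 / 9.80665 = 8.1661127e-15 kilogram_force ≈ 8.166e-15 kilogram_force (4 s.f.). Final answer: 8.166e-15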